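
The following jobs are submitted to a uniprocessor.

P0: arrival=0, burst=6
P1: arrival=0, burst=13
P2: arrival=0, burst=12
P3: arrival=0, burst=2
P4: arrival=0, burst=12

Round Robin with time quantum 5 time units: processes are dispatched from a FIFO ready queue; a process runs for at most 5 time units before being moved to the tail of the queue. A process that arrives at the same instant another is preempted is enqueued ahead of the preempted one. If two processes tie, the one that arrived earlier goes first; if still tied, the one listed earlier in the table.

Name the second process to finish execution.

P0

Gantt: | P0 0-5 | P1 5-10 | P2 10-15 | P3 15-17 | P4 17-22 | P0 22-23 | P1 23-28 | P2 28-33 | P4 33-38 | P1 38-41 | P2 41-43 | P4 43-45 |
Completion: P0=23  P1=41  P2=43  P3=17  P4=45
Turnaround (C−A): P0=23  P1=41  P2=43  P3=17  P4=45
Finish order: P3 → P0 → P1 → P2 → P4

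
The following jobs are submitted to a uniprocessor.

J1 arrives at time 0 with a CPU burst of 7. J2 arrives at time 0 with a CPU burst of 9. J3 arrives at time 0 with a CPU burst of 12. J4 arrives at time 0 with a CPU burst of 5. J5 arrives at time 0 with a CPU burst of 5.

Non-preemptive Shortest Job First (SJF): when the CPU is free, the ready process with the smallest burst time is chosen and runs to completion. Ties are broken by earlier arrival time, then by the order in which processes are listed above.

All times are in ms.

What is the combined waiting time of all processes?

Gantt: | J4 0-5 | J5 5-10 | J1 10-17 | J2 17-26 | J3 26-38 |
Completion: J1=17  J2=26  J3=38  J4=5  J5=10
Turnaround (C−A): J1=17  J2=26  J3=38  J4=5  J5=10
Waiting = turnaround − burst: J1=10, J2=17, J3=26, J4=0, J5=5
Total waiting = 10 + 17 + 26 + 0 + 5 = 58

58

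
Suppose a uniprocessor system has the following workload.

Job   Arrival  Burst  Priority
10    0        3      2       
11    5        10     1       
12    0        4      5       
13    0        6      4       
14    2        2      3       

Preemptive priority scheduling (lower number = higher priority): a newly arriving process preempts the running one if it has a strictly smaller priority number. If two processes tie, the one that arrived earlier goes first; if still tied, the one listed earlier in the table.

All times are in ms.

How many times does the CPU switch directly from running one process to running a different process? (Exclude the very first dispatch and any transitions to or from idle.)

4

Gantt: | 10 0-3 | 14 3-5 | 11 5-15 | 13 15-21 | 12 21-25 |
Completion: 10=3  11=15  12=25  13=21  14=5
Turnaround (C−A): 10=3  11=10  12=25  13=21  14=3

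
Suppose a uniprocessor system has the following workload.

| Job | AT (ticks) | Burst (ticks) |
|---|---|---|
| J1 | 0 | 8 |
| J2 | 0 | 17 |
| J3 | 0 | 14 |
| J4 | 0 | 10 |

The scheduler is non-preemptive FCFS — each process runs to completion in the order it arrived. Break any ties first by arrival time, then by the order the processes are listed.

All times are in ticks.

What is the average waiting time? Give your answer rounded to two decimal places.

Gantt: | J1 0-8 | J2 8-25 | J3 25-39 | J4 39-49 |
Completion: J1=8  J2=25  J3=39  J4=49
Turnaround (C−A): J1=8  J2=25  J3=39  J4=49
Waiting times: J1=0, J2=8, J3=25, J4=39
Average waiting = (0+8+25+39) / 4 = 72/4 = 18.00

18.00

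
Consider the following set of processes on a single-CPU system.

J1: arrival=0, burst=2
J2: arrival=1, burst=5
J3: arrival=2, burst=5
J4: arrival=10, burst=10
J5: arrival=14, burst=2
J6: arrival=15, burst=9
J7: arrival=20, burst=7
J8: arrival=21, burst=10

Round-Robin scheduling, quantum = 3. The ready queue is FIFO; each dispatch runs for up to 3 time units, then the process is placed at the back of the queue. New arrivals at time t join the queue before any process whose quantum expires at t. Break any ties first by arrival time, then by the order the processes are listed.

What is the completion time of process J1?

2

Gantt: | J1 0-2 | J2 2-5 | J3 5-8 | J2 8-10 | J3 10-12 | J4 12-15 | J5 15-17 | J6 17-20 | J4 20-23 | J7 23-26 | J6 26-29 | J8 29-32 | J4 32-35 | J7 35-38 | J6 38-41 | J8 41-44 | J4 44-45 | J7 45-46 | J8 46-50 |
Completion: J1=2  J2=10  J3=12  J4=45  J5=17  J6=41  J7=46  J8=50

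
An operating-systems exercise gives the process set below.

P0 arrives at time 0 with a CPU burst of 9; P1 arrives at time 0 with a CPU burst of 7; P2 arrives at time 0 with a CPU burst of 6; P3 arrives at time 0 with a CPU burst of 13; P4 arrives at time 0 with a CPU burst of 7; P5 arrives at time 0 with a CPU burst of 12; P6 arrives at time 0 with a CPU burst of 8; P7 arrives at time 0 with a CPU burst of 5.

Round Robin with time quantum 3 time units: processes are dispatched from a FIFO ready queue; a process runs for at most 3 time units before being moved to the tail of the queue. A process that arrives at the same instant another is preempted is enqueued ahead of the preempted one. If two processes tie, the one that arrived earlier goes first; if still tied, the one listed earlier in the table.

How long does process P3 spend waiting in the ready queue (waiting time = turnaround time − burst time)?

Schedule: | P0 0-3 | P1 3-6 | P2 6-9 | P3 9-12 | P4 12-15 | P5 15-18 | P6 18-21 | P7 21-24 | P0 24-27 | P1 27-30 | P2 30-33 | P3 33-36 | P4 36-39 | P5 39-42 | P6 42-45 | P7 45-47 | P0 47-50 | P1 50-51 | P3 51-54 | P4 54-55 | P5 55-58 | P6 58-60 | P3 60-63 | P5 63-66 | P3 66-67 |
Completion: P0=50  P1=51  P2=33  P3=67  P4=55  P5=66  P6=60  P7=47
Turnaround (C−A): P0=50  P1=51  P2=33  P3=67  P4=55  P5=66  P6=60  P7=47
Waiting(P3) = turnaround − burst = 67 − 13 = 54

54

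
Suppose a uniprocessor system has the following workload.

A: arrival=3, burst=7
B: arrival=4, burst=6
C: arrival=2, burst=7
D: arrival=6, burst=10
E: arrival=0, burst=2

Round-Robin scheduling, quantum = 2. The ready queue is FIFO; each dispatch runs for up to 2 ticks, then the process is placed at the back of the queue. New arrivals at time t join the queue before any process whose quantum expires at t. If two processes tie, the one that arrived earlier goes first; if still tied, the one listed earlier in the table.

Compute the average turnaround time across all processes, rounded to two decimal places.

Timeline: | E 0-2 | C 2-4 | A 4-6 | B 6-8 | C 8-10 | D 10-12 | A 12-14 | B 14-16 | C 16-18 | D 18-20 | A 20-22 | B 22-24 | C 24-25 | D 25-27 | A 27-28 | D 28-32 |
Completion: A=28  B=24  C=25  D=32  E=2
Turnaround times: A=25, B=20, C=23, D=26, E=2
Average turnaround = (25+20+23+26+2) / 5 = 96/5 = 19.20

19.20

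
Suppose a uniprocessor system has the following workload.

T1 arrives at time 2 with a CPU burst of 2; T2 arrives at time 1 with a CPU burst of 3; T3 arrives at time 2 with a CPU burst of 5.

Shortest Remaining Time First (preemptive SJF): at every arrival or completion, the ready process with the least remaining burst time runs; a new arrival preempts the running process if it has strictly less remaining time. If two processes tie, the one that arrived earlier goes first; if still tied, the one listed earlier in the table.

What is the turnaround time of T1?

Gantt: | idle 0-1 | T2 1-4 | T1 4-6 | T3 6-11 |
Completion: T1=6  T2=4  T3=11
Turnaround (C−A): T1=4  T2=3  T3=9
Turnaround(T1) = completion − arrival = 6 − 2 = 4

4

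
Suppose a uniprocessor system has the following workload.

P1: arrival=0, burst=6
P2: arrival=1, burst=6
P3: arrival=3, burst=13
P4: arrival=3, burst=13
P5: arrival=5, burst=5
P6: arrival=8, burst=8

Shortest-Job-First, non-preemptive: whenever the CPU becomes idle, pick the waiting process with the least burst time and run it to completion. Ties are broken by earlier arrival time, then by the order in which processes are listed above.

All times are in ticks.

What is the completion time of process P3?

38

Timeline: | P1 0-6 | P5 6-11 | P2 11-17 | P6 17-25 | P3 25-38 | P4 38-51 |
Completion: P1=6  P2=17  P3=38  P4=51  P5=11  P6=25
Turnaround (C−A): P1=6  P2=16  P3=35  P4=48  P5=6  P6=17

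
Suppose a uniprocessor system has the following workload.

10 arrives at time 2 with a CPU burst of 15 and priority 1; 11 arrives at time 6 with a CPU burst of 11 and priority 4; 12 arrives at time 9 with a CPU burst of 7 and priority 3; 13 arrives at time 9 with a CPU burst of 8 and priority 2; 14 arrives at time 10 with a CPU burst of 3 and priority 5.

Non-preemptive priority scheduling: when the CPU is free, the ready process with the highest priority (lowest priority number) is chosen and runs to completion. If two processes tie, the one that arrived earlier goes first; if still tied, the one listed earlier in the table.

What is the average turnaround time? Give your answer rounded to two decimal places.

25.40

Schedule: | idle 0-2 | 10 2-17 | 13 17-25 | 12 25-32 | 11 32-43 | 14 43-46 |
Completion: 10=17  11=43  12=32  13=25  14=46
Turnaround times: 10=15, 11=37, 12=23, 13=16, 14=36
Average turnaround = (15+37+23+16+36) / 5 = 127/5 = 25.40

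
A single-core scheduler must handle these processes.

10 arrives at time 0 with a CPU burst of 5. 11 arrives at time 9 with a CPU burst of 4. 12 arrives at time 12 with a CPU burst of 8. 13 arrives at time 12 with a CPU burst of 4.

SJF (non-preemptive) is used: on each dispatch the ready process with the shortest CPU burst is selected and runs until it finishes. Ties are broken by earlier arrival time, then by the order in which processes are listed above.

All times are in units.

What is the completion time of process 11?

Timeline: | 10 0-5 | idle 5-9 | 11 9-13 | 13 13-17 | 12 17-25 |
Completion: 10=5  11=13  12=25  13=17
Turnaround (C−A): 10=5  11=4  12=13  13=5

13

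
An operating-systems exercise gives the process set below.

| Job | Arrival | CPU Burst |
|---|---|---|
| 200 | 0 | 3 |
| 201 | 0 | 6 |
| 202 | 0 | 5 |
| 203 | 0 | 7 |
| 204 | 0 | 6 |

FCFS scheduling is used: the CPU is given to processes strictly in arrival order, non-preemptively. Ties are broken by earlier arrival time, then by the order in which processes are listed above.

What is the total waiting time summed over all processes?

Gantt: | 200 0-3 | 201 3-9 | 202 9-14 | 203 14-21 | 204 21-27 |
Completion: 200=3  201=9  202=14  203=21  204=27
Waiting = turnaround − burst: 200=0, 201=3, 202=9, 203=14, 204=21
Total waiting = 0 + 3 + 9 + 14 + 21 = 47

47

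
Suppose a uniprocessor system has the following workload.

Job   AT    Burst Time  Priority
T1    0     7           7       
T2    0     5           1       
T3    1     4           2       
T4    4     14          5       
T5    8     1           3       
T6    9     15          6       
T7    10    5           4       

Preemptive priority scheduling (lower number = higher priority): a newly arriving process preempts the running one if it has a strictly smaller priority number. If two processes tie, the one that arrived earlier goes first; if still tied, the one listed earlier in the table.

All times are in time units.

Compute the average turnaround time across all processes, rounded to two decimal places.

Schedule: | T2 0-5 | T3 5-9 | T5 9-10 | T7 10-15 | T4 15-29 | T6 29-44 | T1 44-51 |
Completion: T1=51  T2=5  T3=9  T4=29  T5=10  T6=44  T7=15
Turnaround times: T1=51, T2=5, T3=8, T4=25, T5=2, T6=35, T7=5
Average turnaround = (51+5+8+25+2+35+5) / 7 = 131/7 = 18.71

18.71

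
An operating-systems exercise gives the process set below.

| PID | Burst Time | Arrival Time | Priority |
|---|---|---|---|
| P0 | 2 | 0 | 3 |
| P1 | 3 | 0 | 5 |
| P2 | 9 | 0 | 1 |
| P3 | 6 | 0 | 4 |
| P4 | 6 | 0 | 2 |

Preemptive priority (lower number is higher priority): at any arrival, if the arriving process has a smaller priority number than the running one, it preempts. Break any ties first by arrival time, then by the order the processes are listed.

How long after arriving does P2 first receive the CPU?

Timeline: | P2 0-9 | P4 9-15 | P0 15-17 | P3 17-23 | P1 23-26 |
Completion: P0=17  P1=26  P2=9  P3=23  P4=15
Response(P2) = first start − arrival = 0 − 0 = 0

0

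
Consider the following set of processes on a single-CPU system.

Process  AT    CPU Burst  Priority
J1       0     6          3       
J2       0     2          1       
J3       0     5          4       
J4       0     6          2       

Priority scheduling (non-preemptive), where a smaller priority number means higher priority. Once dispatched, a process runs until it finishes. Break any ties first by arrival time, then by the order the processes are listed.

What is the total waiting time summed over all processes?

Timeline: | J2 0-2 | J4 2-8 | J1 8-14 | J3 14-19 |
Completion: J1=14  J2=2  J3=19  J4=8
Turnaround (C−A): J1=14  J2=2  J3=19  J4=8
Waiting = turnaround − burst: J1=8, J2=0, J3=14, J4=2
Total waiting = 8 + 0 + 14 + 2 = 24

24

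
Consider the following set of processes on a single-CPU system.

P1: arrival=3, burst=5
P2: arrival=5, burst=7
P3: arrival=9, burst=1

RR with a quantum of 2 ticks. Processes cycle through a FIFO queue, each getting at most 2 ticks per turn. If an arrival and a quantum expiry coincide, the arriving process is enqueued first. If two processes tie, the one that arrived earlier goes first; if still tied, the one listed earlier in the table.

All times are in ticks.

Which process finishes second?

Schedule: | idle 0-3 | P1 3-5 | P2 5-7 | P1 7-9 | P2 9-11 | P3 11-12 | P1 12-13 | P2 13-16 |
Completion: P1=13  P2=16  P3=12
Finish order: P3 → P1 → P2

P1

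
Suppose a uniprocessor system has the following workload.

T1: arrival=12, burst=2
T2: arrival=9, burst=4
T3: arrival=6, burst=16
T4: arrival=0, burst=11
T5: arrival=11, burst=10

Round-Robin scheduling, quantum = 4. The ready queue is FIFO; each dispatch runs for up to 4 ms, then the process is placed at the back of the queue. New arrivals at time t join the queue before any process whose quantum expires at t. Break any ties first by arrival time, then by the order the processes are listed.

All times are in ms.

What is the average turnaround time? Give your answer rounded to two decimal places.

Timeline: | T4 0-8 | T3 8-12 | T4 12-15 | T2 15-19 | T5 19-23 | T1 23-25 | T3 25-29 | T5 29-33 | T3 33-37 | T5 37-39 | T3 39-43 |
Completion: T1=25  T2=19  T3=43  T4=15  T5=39
Turnaround times: T1=13, T2=10, T3=37, T4=15, T5=28
Average turnaround = (13+10+37+15+28) / 5 = 103/5 = 20.60

20.60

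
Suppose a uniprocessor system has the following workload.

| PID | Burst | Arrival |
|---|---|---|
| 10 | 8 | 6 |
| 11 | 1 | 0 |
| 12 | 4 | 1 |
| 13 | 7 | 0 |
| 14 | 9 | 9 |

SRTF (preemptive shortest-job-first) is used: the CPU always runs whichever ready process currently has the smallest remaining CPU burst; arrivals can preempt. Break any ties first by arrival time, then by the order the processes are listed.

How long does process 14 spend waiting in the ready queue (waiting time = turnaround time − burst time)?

Schedule: | 11 0-1 | 12 1-5 | 13 5-12 | 10 12-20 | 14 20-29 |
Completion: 10=20  11=1  12=5  13=12  14=29
Waiting(14) = turnaround − burst = 20 − 9 = 11

11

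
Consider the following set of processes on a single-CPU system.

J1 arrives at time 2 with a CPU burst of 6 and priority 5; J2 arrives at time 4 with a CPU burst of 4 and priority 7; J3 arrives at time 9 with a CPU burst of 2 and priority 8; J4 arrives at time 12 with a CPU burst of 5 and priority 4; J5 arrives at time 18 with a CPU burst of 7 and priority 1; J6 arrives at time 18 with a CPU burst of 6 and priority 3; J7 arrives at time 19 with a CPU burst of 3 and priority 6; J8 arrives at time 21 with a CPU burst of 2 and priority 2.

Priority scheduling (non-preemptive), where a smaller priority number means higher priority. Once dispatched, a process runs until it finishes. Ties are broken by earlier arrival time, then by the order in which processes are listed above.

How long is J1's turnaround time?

Gantt: | idle 0-2 | J1 2-8 | J2 8-12 | J4 12-17 | J3 17-19 | J5 19-26 | J8 26-28 | J6 28-34 | J7 34-37 |
Completion: J1=8  J2=12  J3=19  J4=17  J5=26  J6=34  J7=37  J8=28
Turnaround(J1) = completion − arrival = 8 − 2 = 6

6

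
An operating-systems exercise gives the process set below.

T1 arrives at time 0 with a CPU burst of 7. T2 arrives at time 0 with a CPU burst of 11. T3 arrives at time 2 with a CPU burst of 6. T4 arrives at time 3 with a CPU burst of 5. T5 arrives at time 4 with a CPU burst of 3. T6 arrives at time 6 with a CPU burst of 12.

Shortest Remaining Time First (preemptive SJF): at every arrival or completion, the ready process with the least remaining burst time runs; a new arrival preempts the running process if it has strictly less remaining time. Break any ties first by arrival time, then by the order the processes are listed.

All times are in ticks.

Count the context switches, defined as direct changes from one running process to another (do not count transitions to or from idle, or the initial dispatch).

Timeline: | T1 0-7 | T5 7-10 | T4 10-15 | T3 15-21 | T2 21-32 | T6 32-44 |
Completion: T1=7  T2=32  T3=21  T4=15  T5=10  T6=44

5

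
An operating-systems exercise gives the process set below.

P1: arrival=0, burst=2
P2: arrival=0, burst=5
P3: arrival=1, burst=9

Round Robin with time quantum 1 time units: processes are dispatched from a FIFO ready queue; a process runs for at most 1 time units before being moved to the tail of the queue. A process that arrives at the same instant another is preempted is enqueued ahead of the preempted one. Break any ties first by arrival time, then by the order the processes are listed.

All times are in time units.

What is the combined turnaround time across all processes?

Schedule: | P1 0-1 | P2 1-2 | P3 2-3 | P1 3-4 | P2 4-5 | P3 5-6 | P2 6-7 | P3 7-8 | P2 8-9 | P3 9-10 | P2 10-11 | P3 11-16 |
Completion: P1=4  P2=11  P3=16
Turnaround (C−A): P1=4  P2=11  P3=15
Turnaround = completion − arrival: P1=4, P2=11, P3=15
Total turnaround = 4 + 11 + 15 = 30

30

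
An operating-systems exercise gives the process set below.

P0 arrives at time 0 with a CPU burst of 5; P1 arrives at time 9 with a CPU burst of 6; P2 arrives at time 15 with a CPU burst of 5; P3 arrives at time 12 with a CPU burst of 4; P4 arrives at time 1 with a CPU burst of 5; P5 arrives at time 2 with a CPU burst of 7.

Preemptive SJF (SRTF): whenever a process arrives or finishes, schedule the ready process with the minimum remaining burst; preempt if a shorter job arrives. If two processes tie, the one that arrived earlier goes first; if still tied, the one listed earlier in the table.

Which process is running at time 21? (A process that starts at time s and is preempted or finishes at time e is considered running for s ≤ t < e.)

P2

Gantt: | P0 0-5 | P4 5-10 | P1 10-16 | P3 16-20 | P2 20-25 | P5 25-32 |
Completion: P0=5  P1=16  P2=25  P3=20  P4=10  P5=32
Turnaround (C−A): P0=5  P1=7  P2=10  P3=8  P4=9  P5=30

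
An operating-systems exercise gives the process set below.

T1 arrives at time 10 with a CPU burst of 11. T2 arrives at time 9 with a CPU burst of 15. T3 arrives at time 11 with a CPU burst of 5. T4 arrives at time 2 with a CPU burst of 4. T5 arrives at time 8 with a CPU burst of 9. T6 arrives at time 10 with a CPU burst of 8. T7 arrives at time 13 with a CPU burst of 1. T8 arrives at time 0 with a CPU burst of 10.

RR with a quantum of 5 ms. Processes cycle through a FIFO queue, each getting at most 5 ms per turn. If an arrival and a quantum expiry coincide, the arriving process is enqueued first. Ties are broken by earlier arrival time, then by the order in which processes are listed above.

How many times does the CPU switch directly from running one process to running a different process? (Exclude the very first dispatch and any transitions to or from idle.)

Timeline: | T8 0-5 | T4 5-9 | T8 9-14 | T5 14-19 | T2 19-24 | T1 24-29 | T6 29-34 | T3 34-39 | T7 39-40 | T5 40-44 | T2 44-49 | T1 49-54 | T6 54-57 | T2 57-62 | T1 62-63 |
Completion: T1=63  T2=62  T3=39  T4=9  T5=44  T6=57  T7=40  T8=14
Turnaround (C−A): T1=53  T2=53  T3=28  T4=7  T5=36  T6=47  T7=27  T8=14

14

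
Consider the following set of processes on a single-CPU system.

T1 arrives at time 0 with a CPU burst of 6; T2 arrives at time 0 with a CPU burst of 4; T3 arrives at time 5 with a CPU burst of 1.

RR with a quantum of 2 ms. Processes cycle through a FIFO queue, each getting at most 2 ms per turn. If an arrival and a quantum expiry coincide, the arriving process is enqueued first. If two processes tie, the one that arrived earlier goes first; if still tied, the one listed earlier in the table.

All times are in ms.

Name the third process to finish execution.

T1

Timeline: | T1 0-2 | T2 2-4 | T1 4-6 | T2 6-8 | T3 8-9 | T1 9-11 |
Completion: T1=11  T2=8  T3=9
Turnaround (C−A): T1=11  T2=8  T3=4
Finish order: T2 → T3 → T1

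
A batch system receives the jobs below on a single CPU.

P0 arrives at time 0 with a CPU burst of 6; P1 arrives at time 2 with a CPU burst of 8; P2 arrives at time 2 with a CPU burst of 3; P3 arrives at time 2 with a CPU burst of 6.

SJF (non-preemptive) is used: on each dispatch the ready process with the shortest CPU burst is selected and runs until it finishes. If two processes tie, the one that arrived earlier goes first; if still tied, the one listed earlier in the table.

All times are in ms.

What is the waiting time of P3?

7

Timeline: | P0 0-6 | P2 6-9 | P3 9-15 | P1 15-23 |
Completion: P0=6  P1=23  P2=9  P3=15
Turnaround (C−A): P0=6  P1=21  P2=7  P3=13
Waiting(P3) = turnaround − burst = 13 − 6 = 7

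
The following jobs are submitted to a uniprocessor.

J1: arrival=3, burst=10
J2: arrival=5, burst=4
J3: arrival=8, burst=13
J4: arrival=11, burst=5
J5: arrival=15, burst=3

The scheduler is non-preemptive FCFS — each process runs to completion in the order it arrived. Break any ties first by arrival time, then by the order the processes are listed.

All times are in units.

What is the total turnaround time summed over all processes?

91

Schedule: | idle 0-3 | J1 3-13 | J2 13-17 | J3 17-30 | J4 30-35 | J5 35-38 |
Completion: J1=13  J2=17  J3=30  J4=35  J5=38
Turnaround = completion − arrival: J1=10, J2=12, J3=22, J4=24, J5=23
Total turnaround = 10 + 12 + 22 + 24 + 23 = 91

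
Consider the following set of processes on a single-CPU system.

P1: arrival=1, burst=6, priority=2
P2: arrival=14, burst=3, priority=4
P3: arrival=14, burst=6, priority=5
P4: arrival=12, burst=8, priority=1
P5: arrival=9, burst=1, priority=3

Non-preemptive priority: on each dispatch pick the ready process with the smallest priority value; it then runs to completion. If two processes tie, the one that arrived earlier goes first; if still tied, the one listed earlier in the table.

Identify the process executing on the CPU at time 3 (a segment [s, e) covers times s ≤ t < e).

Timeline: | idle 0-1 | P1 1-7 | idle 7-9 | P5 9-10 | idle 10-12 | P4 12-20 | P2 20-23 | P3 23-29 |
Completion: P1=7  P2=23  P3=29  P4=20  P5=10

P1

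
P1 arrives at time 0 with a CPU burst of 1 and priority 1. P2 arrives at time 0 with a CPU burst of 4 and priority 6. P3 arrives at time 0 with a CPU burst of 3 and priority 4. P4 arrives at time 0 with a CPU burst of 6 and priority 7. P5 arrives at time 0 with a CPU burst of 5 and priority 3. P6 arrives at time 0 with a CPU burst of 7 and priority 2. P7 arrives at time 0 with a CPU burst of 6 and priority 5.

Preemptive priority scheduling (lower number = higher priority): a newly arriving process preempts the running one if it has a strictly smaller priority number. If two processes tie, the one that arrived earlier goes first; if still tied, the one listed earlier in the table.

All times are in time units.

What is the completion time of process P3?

Gantt: | P1 0-1 | P6 1-8 | P5 8-13 | P3 13-16 | P7 16-22 | P2 22-26 | P4 26-32 |
Completion: P1=1  P2=26  P3=16  P4=32  P5=13  P6=8  P7=22

16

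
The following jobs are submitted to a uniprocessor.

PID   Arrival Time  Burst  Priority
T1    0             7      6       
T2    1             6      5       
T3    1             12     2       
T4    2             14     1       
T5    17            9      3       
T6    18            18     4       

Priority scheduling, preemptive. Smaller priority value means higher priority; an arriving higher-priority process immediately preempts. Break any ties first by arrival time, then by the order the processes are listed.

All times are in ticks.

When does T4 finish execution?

16

Timeline: | T1 0-1 | T3 1-2 | T4 2-16 | T3 16-27 | T5 27-36 | T6 36-54 | T2 54-60 | T1 60-66 |
Completion: T1=66  T2=60  T3=27  T4=16  T5=36  T6=54
Turnaround (C−A): T1=66  T2=59  T3=26  T4=14  T5=19  T6=36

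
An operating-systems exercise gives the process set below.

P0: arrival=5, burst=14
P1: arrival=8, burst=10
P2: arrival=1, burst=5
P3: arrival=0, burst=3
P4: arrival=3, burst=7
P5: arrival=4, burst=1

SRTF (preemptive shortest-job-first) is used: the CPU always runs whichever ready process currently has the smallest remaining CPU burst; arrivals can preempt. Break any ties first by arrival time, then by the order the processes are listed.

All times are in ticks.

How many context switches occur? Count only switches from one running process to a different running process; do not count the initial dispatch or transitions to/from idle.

6

Timeline: | P3 0-3 | P2 3-4 | P5 4-5 | P2 5-9 | P4 9-16 | P1 16-26 | P0 26-40 |
Completion: P0=40  P1=26  P2=9  P3=3  P4=16  P5=5
Turnaround (C−A): P0=35  P1=18  P2=8  P3=3  P4=13  P5=1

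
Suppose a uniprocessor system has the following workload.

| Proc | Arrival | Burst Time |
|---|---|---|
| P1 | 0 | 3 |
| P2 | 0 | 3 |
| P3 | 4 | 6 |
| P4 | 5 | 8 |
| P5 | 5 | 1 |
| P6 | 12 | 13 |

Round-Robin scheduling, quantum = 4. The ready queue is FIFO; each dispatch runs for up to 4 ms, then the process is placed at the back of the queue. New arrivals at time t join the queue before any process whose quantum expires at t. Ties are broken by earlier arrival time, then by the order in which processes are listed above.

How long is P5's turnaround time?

10

Schedule: | P1 0-3 | P2 3-6 | P3 6-10 | P4 10-14 | P5 14-15 | P3 15-17 | P6 17-21 | P4 21-25 | P6 25-34 |
Completion: P1=3  P2=6  P3=17  P4=25  P5=15  P6=34
Turnaround (C−A): P1=3  P2=6  P3=13  P4=20  P5=10  P6=22
Turnaround(P5) = completion − arrival = 15 − 5 = 10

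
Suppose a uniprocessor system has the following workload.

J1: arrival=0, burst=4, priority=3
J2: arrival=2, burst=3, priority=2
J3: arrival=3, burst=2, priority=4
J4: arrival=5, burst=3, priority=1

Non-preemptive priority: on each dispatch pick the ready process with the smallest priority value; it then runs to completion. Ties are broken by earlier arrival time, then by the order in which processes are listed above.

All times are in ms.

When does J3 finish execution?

12

Timeline: | J1 0-4 | J2 4-7 | J4 7-10 | J3 10-12 |
Completion: J1=4  J2=7  J3=12  J4=10
Turnaround (C−A): J1=4  J2=5  J3=9  J4=5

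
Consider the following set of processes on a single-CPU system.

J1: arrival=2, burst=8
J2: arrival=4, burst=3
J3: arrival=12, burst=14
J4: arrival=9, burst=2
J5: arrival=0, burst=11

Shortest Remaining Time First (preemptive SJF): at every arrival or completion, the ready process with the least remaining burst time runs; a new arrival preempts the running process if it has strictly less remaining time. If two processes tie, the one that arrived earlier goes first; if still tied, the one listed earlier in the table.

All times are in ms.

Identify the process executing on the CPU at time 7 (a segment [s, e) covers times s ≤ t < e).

Timeline: | J5 0-2 | J1 2-4 | J2 4-7 | J1 7-9 | J4 9-11 | J1 11-15 | J5 15-24 | J3 24-38 |
Completion: J1=15  J2=7  J3=38  J4=11  J5=24
Turnaround (C−A): J1=13  J2=3  J3=26  J4=2  J5=24

J1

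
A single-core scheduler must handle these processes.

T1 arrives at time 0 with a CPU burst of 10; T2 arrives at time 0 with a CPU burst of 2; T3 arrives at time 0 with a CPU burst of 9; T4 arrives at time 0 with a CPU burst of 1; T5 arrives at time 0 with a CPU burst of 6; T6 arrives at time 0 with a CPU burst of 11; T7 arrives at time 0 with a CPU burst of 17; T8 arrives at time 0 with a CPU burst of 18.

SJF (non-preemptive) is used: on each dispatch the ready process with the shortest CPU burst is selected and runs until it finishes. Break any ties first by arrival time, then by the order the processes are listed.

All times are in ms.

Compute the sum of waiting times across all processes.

Timeline: | T4 0-1 | T2 1-3 | T5 3-9 | T3 9-18 | T1 18-28 | T6 28-39 | T7 39-56 | T8 56-74 |
Completion: T1=28  T2=3  T3=18  T4=1  T5=9  T6=39  T7=56  T8=74
Waiting = turnaround − burst: T1=18, T2=1, T3=9, T4=0, T5=3, T6=28, T7=39, T8=56
Total waiting = 18 + 1 + 9 + 0 + 3 + 28 + 39 + 56 = 154

154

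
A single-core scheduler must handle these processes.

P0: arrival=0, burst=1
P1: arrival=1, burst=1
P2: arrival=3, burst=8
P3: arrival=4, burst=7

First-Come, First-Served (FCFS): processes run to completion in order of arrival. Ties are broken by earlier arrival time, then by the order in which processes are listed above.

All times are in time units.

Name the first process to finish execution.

Schedule: | P0 0-1 | P1 1-2 | idle 2-3 | P2 3-11 | P3 11-18 |
Completion: P0=1  P1=2  P2=11  P3=18
Turnaround (C−A): P0=1  P1=1  P2=8  P3=14
Finish order: P0 → P1 → P2 → P3

P0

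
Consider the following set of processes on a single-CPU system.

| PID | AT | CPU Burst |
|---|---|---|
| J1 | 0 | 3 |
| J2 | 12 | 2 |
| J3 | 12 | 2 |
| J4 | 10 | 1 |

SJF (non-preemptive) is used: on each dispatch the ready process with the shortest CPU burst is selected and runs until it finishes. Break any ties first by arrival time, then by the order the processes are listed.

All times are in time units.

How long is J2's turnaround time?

2

Timeline: | J1 0-3 | idle 3-10 | J4 10-11 | idle 11-12 | J2 12-14 | J3 14-16 |
Completion: J1=3  J2=14  J3=16  J4=11
Turnaround(J2) = completion − arrival = 14 − 12 = 2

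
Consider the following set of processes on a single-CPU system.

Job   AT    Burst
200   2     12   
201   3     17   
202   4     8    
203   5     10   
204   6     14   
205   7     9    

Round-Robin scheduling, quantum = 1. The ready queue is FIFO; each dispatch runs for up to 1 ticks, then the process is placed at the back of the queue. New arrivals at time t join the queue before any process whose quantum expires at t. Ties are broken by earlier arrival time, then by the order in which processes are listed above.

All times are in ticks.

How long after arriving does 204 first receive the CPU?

Schedule: | idle 0-2 | 200 2-3 | 201 3-4 | 200 4-5 | 202 5-6 | 201 6-7 | 203 7-8 | 200 8-9 | 204 9-10 | 202 10-11 | 205 11-12 | 201 12-13 | 203 13-14 | 200 14-15 | 204 15-16 | 202 16-17 | 205 17-18 | 201 18-19 | 203 19-20 | 200 20-21 | 204 21-22 | 202 22-23 | 205 23-24 | 201 24-25 | 203 25-26 | 200 26-27 | 204 27-28 | 202 28-29 | 205 29-30 | 201 30-31 | 203 31-32 | 200 32-33 | 204 33-34 | 202 34-35 | 205 35-36 | 201 36-37 | 203 37-38 | 200 38-39 | 204 39-40 | 202 40-41 | 205 41-42 | 201 42-43 | 203 43-44 | 200 44-45 | 204 45-46 | 202 46-47 | 205 47-48 | 201 48-49 | 203 49-50 | 200 50-51 | 204 51-52 | 205 52-53 | 201 53-54 | 203 54-55 | 200 55-56 | 204 56-57 | 205 57-58 | 201 58-59 | 203 59-60 | 200 60-61 | 204 61-62 | 201 62-63 | 204 63-64 | 201 64-65 | 204 65-66 | 201 66-67 | 204 67-68 | 201 68-69 | 204 69-70 | 201 70-72 |
Completion: 200=61  201=72  202=47  203=60  204=70  205=58
Response(204) = first start − arrival = 9 − 6 = 3

3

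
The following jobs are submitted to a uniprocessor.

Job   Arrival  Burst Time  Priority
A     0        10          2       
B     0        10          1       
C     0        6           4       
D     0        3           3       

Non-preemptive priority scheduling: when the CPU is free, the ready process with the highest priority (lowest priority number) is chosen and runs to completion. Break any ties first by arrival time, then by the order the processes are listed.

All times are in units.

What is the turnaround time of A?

20

Schedule: | B 0-10 | A 10-20 | D 20-23 | C 23-29 |
Completion: A=20  B=10  C=29  D=23
Turnaround (C−A): A=20  B=10  C=29  D=23
Turnaround(A) = completion − arrival = 20 − 0 = 20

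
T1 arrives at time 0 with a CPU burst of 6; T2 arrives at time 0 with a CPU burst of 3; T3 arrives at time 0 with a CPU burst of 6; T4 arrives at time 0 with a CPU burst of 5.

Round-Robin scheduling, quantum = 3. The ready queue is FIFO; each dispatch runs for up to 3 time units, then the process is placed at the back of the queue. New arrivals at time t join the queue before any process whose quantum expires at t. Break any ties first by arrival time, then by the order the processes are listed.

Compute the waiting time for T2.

3

Timeline: | T1 0-3 | T2 3-6 | T3 6-9 | T4 9-12 | T1 12-15 | T3 15-18 | T4 18-20 |
Completion: T1=15  T2=6  T3=18  T4=20
Turnaround (C−A): T1=15  T2=6  T3=18  T4=20
Waiting(T2) = turnaround − burst = 6 − 3 = 3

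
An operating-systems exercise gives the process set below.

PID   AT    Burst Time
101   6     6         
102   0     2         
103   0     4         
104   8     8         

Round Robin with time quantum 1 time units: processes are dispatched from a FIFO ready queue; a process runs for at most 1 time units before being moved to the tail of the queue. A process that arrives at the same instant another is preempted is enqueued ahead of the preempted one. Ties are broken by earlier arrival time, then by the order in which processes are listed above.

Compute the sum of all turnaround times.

31

Gantt: | 102 0-1 | 103 1-2 | 102 2-3 | 103 3-6 | 101 6-8 | 104 8-9 | 101 9-10 | 104 10-11 | 101 11-12 | 104 12-13 | 101 13-14 | 104 14-15 | 101 15-16 | 104 16-20 |
Completion: 101=16  102=3  103=6  104=20
Turnaround = completion − arrival: 101=10, 102=3, 103=6, 104=12
Total turnaround = 10 + 3 + 6 + 12 = 31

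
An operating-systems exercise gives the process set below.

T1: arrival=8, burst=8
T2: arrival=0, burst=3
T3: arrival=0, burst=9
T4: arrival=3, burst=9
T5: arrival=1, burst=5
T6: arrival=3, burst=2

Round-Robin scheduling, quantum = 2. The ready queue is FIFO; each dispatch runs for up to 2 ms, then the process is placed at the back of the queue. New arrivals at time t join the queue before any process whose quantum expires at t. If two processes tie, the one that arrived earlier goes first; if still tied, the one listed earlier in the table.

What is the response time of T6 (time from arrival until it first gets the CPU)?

6

Gantt: | T2 0-2 | T3 2-4 | T5 4-6 | T2 6-7 | T4 7-9 | T6 9-11 | T3 11-13 | T5 13-15 | T1 15-17 | T4 17-19 | T3 19-21 | T5 21-22 | T1 22-24 | T4 24-26 | T3 26-28 | T1 28-30 | T4 30-32 | T3 32-33 | T1 33-35 | T4 35-36 |
Completion: T1=35  T2=7  T3=33  T4=36  T5=22  T6=11
Turnaround (C−A): T1=27  T2=7  T3=33  T4=33  T5=21  T6=8
Response(T6) = first start − arrival = 9 − 3 = 6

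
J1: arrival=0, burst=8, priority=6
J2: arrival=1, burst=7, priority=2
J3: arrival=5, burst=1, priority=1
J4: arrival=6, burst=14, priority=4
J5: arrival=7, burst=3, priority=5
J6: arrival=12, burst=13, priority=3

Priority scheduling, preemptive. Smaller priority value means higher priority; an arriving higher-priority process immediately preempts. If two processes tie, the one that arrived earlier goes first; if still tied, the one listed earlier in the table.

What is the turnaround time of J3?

Gantt: | J1 0-1 | J2 1-5 | J3 5-6 | J2 6-9 | J4 9-12 | J6 12-25 | J4 25-36 | J5 36-39 | J1 39-46 |
Completion: J1=46  J2=9  J3=6  J4=36  J5=39  J6=25
Turnaround (C−A): J1=46  J2=8  J3=1  J4=30  J5=32  J6=13
Turnaround(J3) = completion − arrival = 6 − 5 = 1

1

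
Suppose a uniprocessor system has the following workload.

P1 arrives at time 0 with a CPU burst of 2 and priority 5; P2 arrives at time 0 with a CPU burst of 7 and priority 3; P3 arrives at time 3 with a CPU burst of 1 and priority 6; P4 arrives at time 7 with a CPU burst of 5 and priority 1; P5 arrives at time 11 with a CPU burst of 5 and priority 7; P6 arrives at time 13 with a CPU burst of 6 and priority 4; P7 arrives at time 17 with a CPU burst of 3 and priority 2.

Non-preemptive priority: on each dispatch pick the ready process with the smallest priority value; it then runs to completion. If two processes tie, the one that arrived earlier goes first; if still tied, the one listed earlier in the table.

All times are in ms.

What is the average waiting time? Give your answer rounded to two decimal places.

Schedule: | P2 0-7 | P4 7-12 | P1 12-14 | P6 14-20 | P7 20-23 | P3 23-24 | P5 24-29 |
Completion: P1=14  P2=7  P3=24  P4=12  P5=29  P6=20  P7=23
Turnaround (C−A): P1=14  P2=7  P3=21  P4=5  P5=18  P6=7  P7=6
Waiting times: P1=12, P2=0, P3=20, P4=0, P5=13, P6=1, P7=3
Average waiting = (12+0+20+0+13+1+3) / 7 = 49/7 = 7.00

7.00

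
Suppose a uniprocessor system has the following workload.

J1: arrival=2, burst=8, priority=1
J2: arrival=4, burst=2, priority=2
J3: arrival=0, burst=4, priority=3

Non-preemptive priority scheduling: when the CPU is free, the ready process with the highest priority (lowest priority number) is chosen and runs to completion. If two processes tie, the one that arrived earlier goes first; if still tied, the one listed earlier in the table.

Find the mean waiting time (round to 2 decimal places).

Gantt: | J3 0-4 | J1 4-12 | J2 12-14 |
Completion: J1=12  J2=14  J3=4
Turnaround (C−A): J1=10  J2=10  J3=4
Waiting times: J1=2, J2=8, J3=0
Average waiting = (2+8+0) / 3 = 10/3 = 3.33

3.33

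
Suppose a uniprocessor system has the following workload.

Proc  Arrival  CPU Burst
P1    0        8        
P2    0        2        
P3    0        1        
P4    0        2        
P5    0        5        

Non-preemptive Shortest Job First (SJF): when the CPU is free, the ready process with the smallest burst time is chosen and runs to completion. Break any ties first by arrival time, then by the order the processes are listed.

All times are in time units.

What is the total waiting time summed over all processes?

19

Gantt: | P3 0-1 | P2 1-3 | P4 3-5 | P5 5-10 | P1 10-18 |
Completion: P1=18  P2=3  P3=1  P4=5  P5=10
Waiting = turnaround − burst: P1=10, P2=1, P3=0, P4=3, P5=5
Total waiting = 10 + 1 + 0 + 3 + 5 = 19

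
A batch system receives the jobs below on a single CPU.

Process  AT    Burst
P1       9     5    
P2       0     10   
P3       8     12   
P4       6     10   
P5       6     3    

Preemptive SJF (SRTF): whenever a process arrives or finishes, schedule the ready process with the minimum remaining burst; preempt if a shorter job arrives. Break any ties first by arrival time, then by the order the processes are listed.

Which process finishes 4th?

Schedule: | P2 0-6 | P5 6-9 | P2 9-13 | P1 13-18 | P4 18-28 | P3 28-40 |
Completion: P1=18  P2=13  P3=40  P4=28  P5=9
Turnaround (C−A): P1=9  P2=13  P3=32  P4=22  P5=3
Finish order: P5 → P2 → P1 → P4 → P3

P4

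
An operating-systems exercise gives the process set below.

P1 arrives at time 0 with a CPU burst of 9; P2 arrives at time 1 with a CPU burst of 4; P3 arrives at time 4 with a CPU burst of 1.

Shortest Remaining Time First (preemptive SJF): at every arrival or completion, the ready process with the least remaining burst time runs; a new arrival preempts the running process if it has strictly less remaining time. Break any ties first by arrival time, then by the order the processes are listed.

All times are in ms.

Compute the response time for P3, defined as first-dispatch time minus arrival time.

1

Timeline: | P1 0-1 | P2 1-5 | P3 5-6 | P1 6-14 |
Completion: P1=14  P2=5  P3=6
Response(P3) = first start − arrival = 5 − 4 = 1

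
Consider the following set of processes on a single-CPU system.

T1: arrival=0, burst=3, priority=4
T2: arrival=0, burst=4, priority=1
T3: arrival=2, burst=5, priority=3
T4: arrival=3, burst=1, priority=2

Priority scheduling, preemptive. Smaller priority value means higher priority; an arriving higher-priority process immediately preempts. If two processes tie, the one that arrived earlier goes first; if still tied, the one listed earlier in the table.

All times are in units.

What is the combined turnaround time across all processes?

Schedule: | T2 0-4 | T4 4-5 | T3 5-10 | T1 10-13 |
Completion: T1=13  T2=4  T3=10  T4=5
Turnaround (C−A): T1=13  T2=4  T3=8  T4=2
Turnaround = completion − arrival: T1=13, T2=4, T3=8, T4=2
Total turnaround = 13 + 4 + 8 + 2 = 27

27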